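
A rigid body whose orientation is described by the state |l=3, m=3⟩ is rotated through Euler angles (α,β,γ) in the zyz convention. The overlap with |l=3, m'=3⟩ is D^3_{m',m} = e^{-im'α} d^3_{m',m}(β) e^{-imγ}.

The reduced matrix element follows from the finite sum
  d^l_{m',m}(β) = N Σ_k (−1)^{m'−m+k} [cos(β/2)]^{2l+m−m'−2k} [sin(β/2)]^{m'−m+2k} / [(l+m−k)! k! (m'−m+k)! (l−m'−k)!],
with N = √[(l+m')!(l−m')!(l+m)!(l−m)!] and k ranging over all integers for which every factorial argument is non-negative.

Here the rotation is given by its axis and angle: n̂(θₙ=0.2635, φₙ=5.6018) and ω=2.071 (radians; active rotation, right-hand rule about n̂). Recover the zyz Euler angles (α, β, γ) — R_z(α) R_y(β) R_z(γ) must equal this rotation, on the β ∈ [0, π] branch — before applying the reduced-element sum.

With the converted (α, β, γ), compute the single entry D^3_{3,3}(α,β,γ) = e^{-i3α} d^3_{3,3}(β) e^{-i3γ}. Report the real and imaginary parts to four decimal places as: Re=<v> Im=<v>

Axis–angle → zyz. n̂ = (sinθₙcosφₙ, sinθₙsinφₙ, cosθₙ) = (+0.202301, -0.164057, +0.965484), ω = 2.0710.
R = I cosω + sinω [n̂]ₓ + (1−cosω) n̂n̂ᵀ gives
  R = [-0.419051, -0.896304, +0.145036; +0.798092, -0.439781, -0.411876; +0.432951, -0.056845, +0.899623]
β = atan2(√(R₁₃²+R₂₃²), R₃₃) = 0.451890; α = atan2(R₂₃, R₁₃) mod 2π = 5.050965; γ = atan2(R₃₂, −R₃₁) mod 2π = 3.272143
Split into d^3_{3,3}(β=0.4519) × two z-phases.
Half-angle: c=0.974583, s=0.224027. N=√(720·1·720·1)=720.000000
k∈{0} keeps every argument non-negative
  k=0: (−1)^0·720.0000/(720)·0.9746^6·0.2240^0 = +0.856865
d^3_{3,3}(0.4519) = +0.856865
Attach z-rotation phases: D = e^{-i(3)(5.0510)}·(+0.856865)·e^{-i(3)(3.2721)} = +0.845449+0.139406i

Re=0.8454 Im=0.1394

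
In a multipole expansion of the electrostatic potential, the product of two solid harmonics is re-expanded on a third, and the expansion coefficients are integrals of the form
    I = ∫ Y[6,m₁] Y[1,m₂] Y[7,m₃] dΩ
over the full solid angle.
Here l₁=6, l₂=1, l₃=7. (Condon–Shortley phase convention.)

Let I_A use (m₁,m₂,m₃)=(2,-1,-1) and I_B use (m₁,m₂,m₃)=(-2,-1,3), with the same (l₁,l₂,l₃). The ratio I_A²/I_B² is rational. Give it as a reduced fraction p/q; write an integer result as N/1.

l's match ⇒ only the (l;m) 3-j factors differ between A and B.
A: triangle coeff Δ(6,1,7) = 1/1365; Σ_t [0,0]: t=0:+1/1935360 = 1/1935360; (3j)²=1/91 [(6 1 7; 2 -1 -1)], sign=+1
B: triangle coeff Δ(6,1,7) = 1/1365; Σ_t [0,0]: t=0:+1/1935360 = 1/1935360; (3j)²=3/91 [(6 1 7; -2 -1 3)], sign=+1
I_A²/I_B² = (1/91)/(3/91) = 1/3

1/3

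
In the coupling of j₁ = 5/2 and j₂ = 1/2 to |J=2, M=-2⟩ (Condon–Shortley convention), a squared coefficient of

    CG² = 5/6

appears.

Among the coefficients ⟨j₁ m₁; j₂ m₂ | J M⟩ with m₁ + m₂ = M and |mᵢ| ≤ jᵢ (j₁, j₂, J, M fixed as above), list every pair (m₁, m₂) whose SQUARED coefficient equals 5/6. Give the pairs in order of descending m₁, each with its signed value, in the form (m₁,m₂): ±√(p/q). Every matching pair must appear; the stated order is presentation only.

(-5/2,1/2): −√(5/6)

Admissible pairs with m₁+m₂ = M = -2: (-5/2,1/2), (-3/2,-1/2)
  (m₁,m₂)=(-3/2,-1/2): CG² = 1/6, CG = +√(1/6)
  (m₁,m₂)=(-5/2,1/2): CG² = 5/6, CG = −√(5/6)   ← matches the target
Pairs with CG² = 5/6: (-5/2,1/2): −√(5/6)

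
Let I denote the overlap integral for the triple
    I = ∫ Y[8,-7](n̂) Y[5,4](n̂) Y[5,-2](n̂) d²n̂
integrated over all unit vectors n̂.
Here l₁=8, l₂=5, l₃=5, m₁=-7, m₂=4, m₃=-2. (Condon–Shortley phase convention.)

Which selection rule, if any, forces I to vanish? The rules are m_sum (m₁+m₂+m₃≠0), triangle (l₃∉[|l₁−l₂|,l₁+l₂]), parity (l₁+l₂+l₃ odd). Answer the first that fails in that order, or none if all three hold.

Σmᵢ = -5  ✗
l₃∈[|l₁−l₂|,l₁+l₂]=[3,13], have l₃=5
Σlᵢ = 18 ⇒ even

m_sum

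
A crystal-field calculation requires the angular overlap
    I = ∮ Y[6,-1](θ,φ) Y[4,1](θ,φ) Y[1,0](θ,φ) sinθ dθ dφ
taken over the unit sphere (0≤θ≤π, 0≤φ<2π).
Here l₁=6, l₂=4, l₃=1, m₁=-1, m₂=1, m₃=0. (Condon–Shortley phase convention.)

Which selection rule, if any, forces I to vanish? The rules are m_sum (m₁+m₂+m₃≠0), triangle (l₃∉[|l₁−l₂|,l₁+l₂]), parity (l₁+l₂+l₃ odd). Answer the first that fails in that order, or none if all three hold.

triangle

m₁+m₂+m₃ = -1 + 1 + 0 = 0  ✓
triangle: need |l₁−l₂| ≤ l₃ ≤ l₁+l₂ = [2,10]; l₃=1 is outside  ✗
parity: l₁+l₂+l₃ = 11 is odd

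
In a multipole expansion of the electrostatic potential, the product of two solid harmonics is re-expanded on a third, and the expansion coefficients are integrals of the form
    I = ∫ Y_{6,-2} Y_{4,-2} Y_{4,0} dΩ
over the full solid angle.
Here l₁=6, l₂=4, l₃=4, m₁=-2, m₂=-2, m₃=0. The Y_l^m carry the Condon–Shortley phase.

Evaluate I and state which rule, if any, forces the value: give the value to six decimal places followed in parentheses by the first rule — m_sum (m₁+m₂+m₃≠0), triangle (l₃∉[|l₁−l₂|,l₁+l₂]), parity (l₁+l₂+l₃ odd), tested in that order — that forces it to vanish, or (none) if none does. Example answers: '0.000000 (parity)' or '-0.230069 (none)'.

Σmᵢ = -4 ≠ 0, so the φ-integral vanishes; I = 0

0.000000 (m_sum)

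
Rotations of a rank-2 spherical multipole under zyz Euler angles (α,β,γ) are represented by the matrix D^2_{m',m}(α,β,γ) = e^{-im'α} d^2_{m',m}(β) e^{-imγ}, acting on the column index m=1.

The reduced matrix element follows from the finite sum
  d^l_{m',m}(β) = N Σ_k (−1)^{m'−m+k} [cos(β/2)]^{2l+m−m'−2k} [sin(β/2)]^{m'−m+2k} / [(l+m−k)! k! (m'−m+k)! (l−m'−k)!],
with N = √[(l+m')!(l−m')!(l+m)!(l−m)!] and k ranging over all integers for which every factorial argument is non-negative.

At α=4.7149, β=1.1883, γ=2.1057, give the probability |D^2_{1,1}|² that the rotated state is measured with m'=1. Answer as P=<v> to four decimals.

D^2_{1,1}(4.7149,1.1883,2.1057) = e^{-i·1·4.7149}·d^2_{1,1}(1.1883)·e^{-i·1·2.1057}. Compute d first:
c=cos(1.188300/2)=0.828625, s=sin(1.188300/2)=0.559805; N=√[6·1·6·1]=6.000000
Admissible k: 0..1 (factorial args all ≥0)
  k=0: (−1)^0·6.0000/(6)·0.8286^4·0.5598^0 = +0.471445
  k=1: (−1)^1·6.0000/(2)·0.8286^2·0.5598^2 = -0.645520
d^2_{1,1}(1.1883) = +0.471445 -0.645520 = -0.174075
|D^2_{1,1}|² = |d^2_{1,1}(β)|² = (-0.174075)² = 0.030302 (the z-rotation phases have unit modulus)

P=0.0303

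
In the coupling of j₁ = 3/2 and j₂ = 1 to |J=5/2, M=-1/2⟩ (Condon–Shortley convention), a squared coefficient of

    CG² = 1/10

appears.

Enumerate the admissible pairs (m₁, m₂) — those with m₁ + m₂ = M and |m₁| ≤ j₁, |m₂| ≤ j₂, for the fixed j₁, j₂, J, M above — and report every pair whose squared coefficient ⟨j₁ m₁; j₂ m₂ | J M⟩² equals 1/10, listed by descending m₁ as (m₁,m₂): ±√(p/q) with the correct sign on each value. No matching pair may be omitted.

Admissible pairs with m₁+m₂ = M = -1/2: (-3/2,1), (-1/2,0), (1/2,-1)
  (m₁,m₂)=(1/2,-1): CG² = 3/10, CG = +√(3/10)
  (m₁,m₂)=(-1/2,0): CG² = 3/5, CG = +√(3/5)
  (m₁,m₂)=(-3/2,1): CG² = 1/10, CG = +√(1/10)   ← matches the target
Pairs with CG² = 1/10: (-3/2,1): +√(1/10)

(-3/2,1): +√(1/10)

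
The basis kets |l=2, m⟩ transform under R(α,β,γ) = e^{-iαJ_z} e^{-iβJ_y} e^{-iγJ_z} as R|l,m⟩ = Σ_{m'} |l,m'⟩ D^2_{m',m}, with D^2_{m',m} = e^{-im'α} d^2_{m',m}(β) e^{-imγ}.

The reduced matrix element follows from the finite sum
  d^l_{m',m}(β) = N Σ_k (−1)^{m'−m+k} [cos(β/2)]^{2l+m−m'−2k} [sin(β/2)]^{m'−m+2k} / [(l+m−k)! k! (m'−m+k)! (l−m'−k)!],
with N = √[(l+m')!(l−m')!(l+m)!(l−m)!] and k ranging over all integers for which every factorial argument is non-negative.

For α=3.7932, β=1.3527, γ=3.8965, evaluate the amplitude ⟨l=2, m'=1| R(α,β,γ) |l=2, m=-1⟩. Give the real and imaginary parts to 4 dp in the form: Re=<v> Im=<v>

First d^2_{1,-1}(β=1.3527), then the phase factors e^{-i(1)α} and e^{-i(-1)γ}:
With c≡cos(β/2)=0.779863 and s≡sin(β/2)=0.625951, N=[6·1·1·6]^{1/2}=6.000000
Admissible k: 0..1 (factorial args all ≥0)
  k=0: (−1)^2·6.0000/(2)·0.7799^2·0.6260^2 = +0.714888
  k=1: (−1)^3·6.0000/(6)·0.7799^0·0.6260^4 = -0.153518
d^2_{1,-1}(1.3527) = +0.714888 -0.153518 = +0.561369
Phases: e^{-i·(1)·3.7932}=-0.795110+0.606465i, e^{-i·(-1)·3.8965}=-0.728335-0.685221i ⇒ D=+0.558377+0.057886i

Re=0.5584 Im=0.0579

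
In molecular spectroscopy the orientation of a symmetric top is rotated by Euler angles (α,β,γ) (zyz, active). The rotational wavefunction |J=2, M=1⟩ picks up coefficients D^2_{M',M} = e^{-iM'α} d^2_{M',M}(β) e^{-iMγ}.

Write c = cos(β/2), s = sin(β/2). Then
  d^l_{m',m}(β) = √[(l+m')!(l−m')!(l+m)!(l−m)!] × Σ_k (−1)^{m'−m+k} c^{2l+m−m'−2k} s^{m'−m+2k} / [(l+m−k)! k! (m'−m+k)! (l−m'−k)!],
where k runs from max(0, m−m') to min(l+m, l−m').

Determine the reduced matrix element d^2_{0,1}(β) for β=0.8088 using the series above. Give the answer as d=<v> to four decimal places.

d^2_{0,1}(β=0.8088) via the finite sum:
With c≡cos(β/2)=0.919339 and s≡sin(β/2)=0.393467, N=[2·2·6·1]^{1/2}=4.898979
k∈{1,2} keeps every argument non-negative
  k=1: (−1)^0·4.8990/(2)·0.9193^3·0.3935^1 = +0.748877
  k=2: (−1)^1·4.8990/(2)·0.9193^1·0.3935^3 = -0.137176
d^2_{0,1}(0.8088) = +0.748877 -0.137176 = +0.611702

d=0.6117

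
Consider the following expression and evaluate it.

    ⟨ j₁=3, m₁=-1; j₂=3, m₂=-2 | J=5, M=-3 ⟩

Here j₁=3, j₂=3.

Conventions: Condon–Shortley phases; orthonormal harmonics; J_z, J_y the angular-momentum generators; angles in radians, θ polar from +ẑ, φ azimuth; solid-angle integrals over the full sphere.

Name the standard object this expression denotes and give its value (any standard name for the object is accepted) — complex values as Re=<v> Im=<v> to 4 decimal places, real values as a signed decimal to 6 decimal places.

This is a Clebsch–Gordan (vector-coupling) coefficient.
triangle: 1!*5!*5!/12! = 14400/479001600
(j±m)!: 2!*4!*1!*5!*2!*8! = 464486400
prefactor² = (2J+1)*Δ*N² = 153600
  k=0: +1/(0!*1!*4!*1!*1!*4!) = 1/576
  k=1: −1/(1!*0!*3!*0!*2!*5!) = -1/1440
Σ = 1/960  ⇒  CG² = 153600*(1/960)² = 1/6
CG = +√(1/6) = +0.408248

Clebsch–Gordan coefficient, +√(1/6) ≈ +0.408248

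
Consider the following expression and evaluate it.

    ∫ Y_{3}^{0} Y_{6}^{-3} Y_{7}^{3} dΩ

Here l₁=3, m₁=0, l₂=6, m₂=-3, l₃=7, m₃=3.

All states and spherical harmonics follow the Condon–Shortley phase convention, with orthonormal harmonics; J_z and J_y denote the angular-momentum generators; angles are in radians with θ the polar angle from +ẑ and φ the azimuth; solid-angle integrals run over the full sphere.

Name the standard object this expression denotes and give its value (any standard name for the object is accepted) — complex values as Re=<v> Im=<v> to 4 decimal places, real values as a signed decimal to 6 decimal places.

This is a Gaunt coefficient — the integral of a triple product of spherical harmonics over the sphere.
Checks pass: Σm=0; 16 even; l₃=7∈[3,9].
(2·3+1)(2·6+1)(2·7+1) = 1365
Δ: 2! 4! 10! / 17! → 1/2042040
sum: t=0:+1/207360 t=1:−1/57600 t=2:+1/207360 = -1/129600
3j²(3 6 7; 0 0 0) = Δ·Π!·Σ² = 168/12155  (sign +1)
sum: t=0:+1/362880 t=1:−1/322560 t=2:+1/4354560 = -1/8709120
3j²(3 6 7; 0 -3 3) = Δ·Π!·Σ² = 3/68068  (sign -1)
combine: 4πI² = 1365·168/12155·3/68068 = 378/454597
take √, sign -1: I = -0.00813444

Gaunt coefficient, -0.008134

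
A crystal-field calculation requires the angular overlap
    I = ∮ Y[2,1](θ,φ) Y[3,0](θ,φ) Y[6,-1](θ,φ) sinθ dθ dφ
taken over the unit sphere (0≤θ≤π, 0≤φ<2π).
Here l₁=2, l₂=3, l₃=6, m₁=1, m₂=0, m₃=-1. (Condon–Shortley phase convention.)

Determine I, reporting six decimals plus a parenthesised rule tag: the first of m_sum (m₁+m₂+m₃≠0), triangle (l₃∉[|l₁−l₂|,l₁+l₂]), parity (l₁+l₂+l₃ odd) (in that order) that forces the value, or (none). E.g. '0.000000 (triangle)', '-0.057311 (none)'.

|2−3|≤6≤2+3 violated ⇒ I = 0

0.000000 (triangle)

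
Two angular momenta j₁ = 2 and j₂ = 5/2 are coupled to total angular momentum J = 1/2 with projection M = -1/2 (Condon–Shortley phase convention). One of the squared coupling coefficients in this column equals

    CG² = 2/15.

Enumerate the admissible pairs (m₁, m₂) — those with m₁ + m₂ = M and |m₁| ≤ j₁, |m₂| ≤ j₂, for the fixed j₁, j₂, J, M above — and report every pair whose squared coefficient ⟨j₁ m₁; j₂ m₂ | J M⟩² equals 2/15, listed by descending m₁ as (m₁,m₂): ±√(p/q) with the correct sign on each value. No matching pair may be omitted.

(-1,1/2): −√(2/15)

Admissible pairs with m₁+m₂ = M = -1/2: (-2,3/2), (-1,1/2), (0,-1/2), (1,-3/2), (2,-5/2)
  (m₁,m₂)=(2,-5/2): CG² = 1/3, CG = +√(1/3)
  (m₁,m₂)=(1,-3/2): CG² = 4/15, CG = −√(4/15)
  (m₁,m₂)=(0,-1/2): CG² = 1/5, CG = +√(1/5)
  (m₁,m₂)=(-1,1/2): CG² = 2/15, CG = −√(2/15)   ← matches the target
  (m₁,m₂)=(-2,3/2): CG² = 1/15, CG = +√(1/15)
Pairs with CG² = 2/15: (-1,1/2): −√(2/15)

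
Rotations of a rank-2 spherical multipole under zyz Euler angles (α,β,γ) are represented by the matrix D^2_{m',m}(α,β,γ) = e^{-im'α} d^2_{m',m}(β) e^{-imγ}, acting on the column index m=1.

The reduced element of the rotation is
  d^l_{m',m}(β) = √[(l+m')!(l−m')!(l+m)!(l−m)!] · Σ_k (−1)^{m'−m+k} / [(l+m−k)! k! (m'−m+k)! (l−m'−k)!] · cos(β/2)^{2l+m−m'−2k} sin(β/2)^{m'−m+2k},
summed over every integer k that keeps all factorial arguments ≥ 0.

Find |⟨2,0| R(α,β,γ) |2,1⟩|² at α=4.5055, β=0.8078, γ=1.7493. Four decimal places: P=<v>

P=0.3742

First d^2_{0,1}(β=0.8078), then the phase factors e^{-i(0)α} and e^{-i(1)γ}:
c=cos(0.807800/2)=0.919535, s=sin(0.807800/2)=0.393008; N=√[2·2·6·1]=4.898979
Admissible k: 1..2 (factorial args all ≥0)
  k=1: (−1)^0·4.8990/(2)·0.9195^3·0.3930^1 = +0.748482
  k=2: (−1)^1·4.8990/(2)·0.9195^1·0.3930^3 = -0.136725
d^2_{0,1}(0.8078) = +0.748482 -0.136725 = +0.611758
|D^2_{0,1}|² = |d^2_{0,1}(β)|² = (+0.611758)² = 0.374248 (the z-rotation phases have unit modulus)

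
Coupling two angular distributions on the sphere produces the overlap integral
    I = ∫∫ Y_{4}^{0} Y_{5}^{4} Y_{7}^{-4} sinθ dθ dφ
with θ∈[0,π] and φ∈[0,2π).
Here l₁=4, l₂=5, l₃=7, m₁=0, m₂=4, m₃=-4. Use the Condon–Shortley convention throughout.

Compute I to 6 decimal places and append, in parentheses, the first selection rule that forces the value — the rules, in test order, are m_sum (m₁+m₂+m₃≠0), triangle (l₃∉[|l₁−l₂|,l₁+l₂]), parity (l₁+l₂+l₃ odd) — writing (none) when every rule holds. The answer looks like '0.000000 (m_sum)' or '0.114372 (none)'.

-0.153174 (none)

Checks pass: Σm=0; 16 even; l₃=7∈[1,9].
(2·4+1)(2·5+1)(2·7+1) = 1485
Δ: 2! 6! 8! / 17! → 1/6126120
sum: t=0:+1/69120 t=1:−1/20736 t=2:+1/69120 = -1/51840
3j²(4 5 7; 0 0 0) = Δ·Π!·Σ² = 280/21879  (sign +1)
sum: t=1:−1/1451520 t=2:+1/483840 = 1/725760
3j²(4 5 7; 0 4 -4) = Δ·Π!·Σ² = 24/1547  (sign -1)
combine: 4πI² = 1485·280/21879·24/1547 = 14400/48841
take √, sign -1: I = -0.15317364
No selection rule forces the value: the integral is nonzero (none).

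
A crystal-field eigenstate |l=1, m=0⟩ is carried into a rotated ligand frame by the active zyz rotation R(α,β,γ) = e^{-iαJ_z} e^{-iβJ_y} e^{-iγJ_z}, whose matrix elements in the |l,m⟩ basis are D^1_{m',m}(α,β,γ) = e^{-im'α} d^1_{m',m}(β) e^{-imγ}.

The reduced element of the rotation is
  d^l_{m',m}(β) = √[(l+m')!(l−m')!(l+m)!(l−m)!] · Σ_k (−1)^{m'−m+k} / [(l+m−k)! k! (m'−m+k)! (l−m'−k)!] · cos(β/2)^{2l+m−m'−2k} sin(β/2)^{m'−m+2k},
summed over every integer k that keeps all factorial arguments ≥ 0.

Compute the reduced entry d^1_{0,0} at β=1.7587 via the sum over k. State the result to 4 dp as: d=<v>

d=-0.1868

d^1_{0,0}(β=1.7587) via the finite sum:
With c≡cos(β/2)=0.637652 and s≡sin(β/2)=0.770325, N=[1·1·1·1]^{1/2}=1.000000
Admissible k: 0..1 (factorial args all ≥0)
  k=0: (−1)^0·1.0000/(1)·0.6377^2·0.7703^0 = +0.406600
  k=1: (−1)^1·1.0000/(1)·0.6377^0·0.7703^2 = -0.593400
d^1_{0,0}(1.7587) = +0.406600 -0.593400 = -0.186800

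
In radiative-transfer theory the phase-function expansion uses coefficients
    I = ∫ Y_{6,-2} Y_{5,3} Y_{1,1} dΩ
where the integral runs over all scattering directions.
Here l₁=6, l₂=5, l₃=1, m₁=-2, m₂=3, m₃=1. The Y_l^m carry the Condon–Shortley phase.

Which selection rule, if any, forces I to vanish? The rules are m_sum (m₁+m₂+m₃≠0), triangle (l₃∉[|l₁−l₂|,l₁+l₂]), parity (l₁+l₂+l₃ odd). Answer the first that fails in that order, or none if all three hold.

m_sum

Σmᵢ = 2  ✗
l₃∈[|l₁−l₂|,l₁+l₂]=[1,11], have l₃=1
Σlᵢ = 12 ⇒ even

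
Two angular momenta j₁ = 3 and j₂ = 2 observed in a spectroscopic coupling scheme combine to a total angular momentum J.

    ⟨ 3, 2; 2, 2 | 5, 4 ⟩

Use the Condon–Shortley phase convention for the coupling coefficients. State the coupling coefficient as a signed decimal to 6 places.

+0.774597  (= +√(3/5))

j₁+j₂−J=0  J+j₁−j₂=6  J−j₁+j₂=4  j₁+j₂+J+1=11
(j₁±m₁, j₂±m₂, J±M) = (5,1,4,0,9,1)
P² = 4976640
sum k=0..0:
  [0] +1/2880 = 1/2880
S = 1/2880
C² = P²·S² = 3/5 ; C = +0.774597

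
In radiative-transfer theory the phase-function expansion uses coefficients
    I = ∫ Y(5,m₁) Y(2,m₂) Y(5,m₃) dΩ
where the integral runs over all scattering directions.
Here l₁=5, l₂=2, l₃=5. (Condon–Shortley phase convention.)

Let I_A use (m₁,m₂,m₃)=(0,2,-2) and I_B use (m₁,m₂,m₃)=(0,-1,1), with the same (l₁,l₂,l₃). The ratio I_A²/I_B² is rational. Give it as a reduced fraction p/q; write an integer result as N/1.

28/1

Shared (l₁,l₂,l₃)=(5,2,5): N and (l;000)² cancel in I_A²/I_B².
A: Δ = 2!·8!·2!/13! = 1/38610; Racah Σ t=2..2: t=2:+1/2880 = 1/2880; ⇒ 3j(5 2 5; 0 2 -2)² = 14/429, sgn -1
B: Δ = 2!·8!·2!/13! = 1/38610; Racah Σ t=0..1: t=0:+1/1440 t=1:−1/1152 = -1/5760; ⇒ 3j(5 2 5; 0 -1 1)² = 1/858, sgn -1
I_A²/I_B² = (14/429)/(1/858) = 28/1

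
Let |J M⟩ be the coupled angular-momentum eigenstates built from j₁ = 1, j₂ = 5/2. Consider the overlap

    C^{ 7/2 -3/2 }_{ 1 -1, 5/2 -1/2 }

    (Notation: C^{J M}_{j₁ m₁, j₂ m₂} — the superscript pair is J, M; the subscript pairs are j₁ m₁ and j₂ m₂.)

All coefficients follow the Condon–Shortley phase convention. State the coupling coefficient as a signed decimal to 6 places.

j₁+j₂−J=0  J+j₁−j₂=2  J−j₁+j₂=5  j₁+j₂+J+1=8
(j₁±m₁, j₂±m₂, J±M) = (0,2,2,3,2,5)
P² = 1920/7
sum k=0..0:
  [0] +1/24 = 1/24
S = 1/24
C² = P²·S² = 10/21 ; C = +0.690066

+√(10/21) = +0.690066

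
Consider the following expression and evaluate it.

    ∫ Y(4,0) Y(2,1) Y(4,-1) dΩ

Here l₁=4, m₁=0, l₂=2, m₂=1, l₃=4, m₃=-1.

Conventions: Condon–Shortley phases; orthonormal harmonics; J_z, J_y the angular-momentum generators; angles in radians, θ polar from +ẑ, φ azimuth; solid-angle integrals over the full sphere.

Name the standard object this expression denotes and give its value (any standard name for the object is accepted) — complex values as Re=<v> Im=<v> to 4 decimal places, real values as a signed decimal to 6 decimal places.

Gaunt coefficient, -0.044869

This is a Gaunt coefficient — the integral of a triple product of spherical harmonics over the sphere.
Rules hold: Σm=0, L=10 even, 2≤4≤6.
N = 9·5·9 = 405
Δ = 2!·6!·2!/11! = 1/13860
Racah Σ t=0..2: t=0:+1/192 t=1:−1/36 t=2:+1/192 = -5/288
⇒ 3j(4 2 4; 0 0 0)² = 20/693, sgn -1
Racah Σ t=1..2: t=1:−1/72 t=2:+1/96 = -1/288
⇒ 3j(4 2 4; 0 1 -1)² = 1/462, sgn +1
4πI² = N·(3j₀)²·(3jₘ)² = 150/5929
I = -1·√(0.0252994/4π) = -0.04486937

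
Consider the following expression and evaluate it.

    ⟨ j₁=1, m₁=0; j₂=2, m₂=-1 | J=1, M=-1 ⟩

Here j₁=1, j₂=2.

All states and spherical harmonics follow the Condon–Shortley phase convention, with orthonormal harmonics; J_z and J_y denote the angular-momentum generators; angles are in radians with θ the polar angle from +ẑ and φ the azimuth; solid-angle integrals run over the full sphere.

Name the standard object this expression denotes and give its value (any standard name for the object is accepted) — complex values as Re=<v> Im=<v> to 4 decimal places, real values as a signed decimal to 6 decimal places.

Clebsch–Gordan coefficient, −√(3/10) ≈ -0.547723

This is a Clebsch–Gordan (vector-coupling) coefficient.
triangle: 2!×0!×2!/5! = 4/120
(j±m)!: 1!×1!×1!×3!×0!×2! = 12
prefactor² = (2J+1)×Δ×N² = 6/5
  k=1: −1/(1!×1!×0!×0!×0!×2!) = -1/2
Σ = -1/2  ⇒  CG² = 6/5×(-1/2)² = 3/10
CG = −√(3/10) = -0.547723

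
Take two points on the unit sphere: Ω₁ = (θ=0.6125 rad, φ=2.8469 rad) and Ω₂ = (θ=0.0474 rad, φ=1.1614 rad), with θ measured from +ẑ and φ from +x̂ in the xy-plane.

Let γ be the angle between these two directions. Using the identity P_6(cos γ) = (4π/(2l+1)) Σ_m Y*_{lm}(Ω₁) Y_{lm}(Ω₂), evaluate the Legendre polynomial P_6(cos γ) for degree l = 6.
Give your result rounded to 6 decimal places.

Summing Y*_{l m}(θ₁,φ₁)·Y_{l m}(θ₂,φ₂) over m ∈ [−6, 6]; prefactor 4π/(2·6+1) = 0.966644:
  m=-6: Y*=-0.00342 - 0.01711j  Y=0.00000 - 0.00000j  product -0.00000 - 0.00000j
  m=-5: Y*=-0.00836 + 0.08559j  Y=0.00000 + 0.00000j  product -0.00000 + 0.00000j
  m=-4: Y*=0.09477 - 0.22924j  Y=-0.00000 + 0.00002j  product 0.00000 + 0.00000j
  m=-3: Y*=-0.28023 + 0.34181j  Y=-0.00052 + 0.00019j  product 0.00008 - 0.00023j
  m=-2: Y*=0.33468 - 0.22379j  Y=-0.00794 - 0.00849j  product -0.00456 - 0.00106j
  m=-1: Y*=0.05448 - 0.01654j  Y=0.06147 - 0.14165j  product 0.00101 - 0.00873j
  m=+0: Y*=-0.41791 + 0.00000j  Y=0.99325 + 0.00000j  product -0.41509 + 0.00000j
  m=+1: Y*=-0.05448 - 0.01654j  Y=-0.06147 - 0.14165j  product 0.00101 + 0.00873j
  m=+2: Y*=0.33468 + 0.22379j  Y=-0.00794 + 0.00849j  product -0.00456 + 0.00106j
  m=+3: Y*=0.28023 + 0.34181j  Y=0.00052 + 0.00019j  product 0.00008 + 0.00023j
  m=+4: Y*=0.09477 + 0.22924j  Y=-0.00000 - 0.00002j  product 0.00000 - 0.00000j
  m=+5: Y*=0.00836 + 0.08559j  Y=-0.00000 + 0.00000j  product -0.00000 - 0.00000j
  m=+6: Y*=-0.00342 + 0.01711j  Y=0.00000 + 0.00000j  product -0.00000 + 0.00000j
Total Σ_m = -0.42201 - 0.00000j. Multiply by 0.966644: -0.40794 - 0.00000j. P_6(cos γ) = -0.407936

-0.407936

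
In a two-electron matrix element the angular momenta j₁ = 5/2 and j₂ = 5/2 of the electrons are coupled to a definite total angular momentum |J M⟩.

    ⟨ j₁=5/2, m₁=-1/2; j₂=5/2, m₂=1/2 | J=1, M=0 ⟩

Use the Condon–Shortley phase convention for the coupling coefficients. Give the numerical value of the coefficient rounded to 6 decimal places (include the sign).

j₁+j₂−J=4  J+j₁−j₂=1  J−j₁+j₂=1  j₁+j₂+J+1=7
(j₁±m₁, j₂±m₂, J±M) = (2,3,3,2,1,1)
P² = 72/35
sum k=2..3:
  [2] +1/4 = 1/4
  [3] −1/6 = -1/6
S = 1/12
C² = P²·S² = 1/70 ; C = +0.119523

+0.119523  (= +√(1/70))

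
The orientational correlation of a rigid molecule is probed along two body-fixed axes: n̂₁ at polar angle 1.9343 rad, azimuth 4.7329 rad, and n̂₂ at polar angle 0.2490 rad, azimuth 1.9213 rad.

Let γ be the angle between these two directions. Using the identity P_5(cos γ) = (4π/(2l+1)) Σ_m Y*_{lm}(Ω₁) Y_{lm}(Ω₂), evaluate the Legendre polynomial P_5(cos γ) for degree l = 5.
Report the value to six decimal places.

Expand P_5 via completeness: Σ_{m} conj(Y_{5,m}) at Ω₁ times Y_{5,m} at Ω₂ —
  [-5]  conj(Y_{5,-5})(Ω₁) = (0.033892, -0.329317) ; Y_{5,-5}(Ω₂) = (-0.000415, 0.000076) ; Δ = (0.000011, 0.000139)
  [-4]  conj(Y_{5,-4})(Ω₁) = (-0.396907, -0.032637) ; Y_{5,-4}(Ω₂) = (0.000881, -0.005172) ; Δ = (-0.000519, 0.002024)
  [-3]  conj(Y_{5,-3})(Ω₁) = (-0.002393, 0.038836) ; Y_{5,-3}(Ω₂) = (0.033502, 0.019150) ; Δ = (-0.000824, 0.001255)
  [-2]  conj(Y_{5,-2})(Ω₁) = (-0.326489, -0.013401) ; Y_{5,-2}(Ω₂) = (-0.138568, 0.116953) ; Δ = (0.046808, -0.036327)
  [-1]  conj(Y_{5,-1})(Ω₁) = (-0.002666, 0.129960) ; Y_{5,-1}(Ω₂) = (-0.172828, -0.472726) ; Δ = (0.061896, -0.021201)
  [+0]  conj(Y_{5,0})(Ω₁) = (-0.297628, -0.000000) ; Y_{5,0}(Ω₂) = (0.547615, 0.000000) ; Δ = (-0.162986, -0.000000)
  [+1]  conj(Y_{5,1})(Ω₁) = (0.002666, 0.129960) ; Y_{5,1}(Ω₂) = (0.172828, -0.472726) ; Δ = (0.061896, 0.021201)
  [+2]  conj(Y_{5,2})(Ω₁) = (-0.326489, 0.013401) ; Y_{5,2}(Ω₂) = (-0.138568, -0.116953) ; Δ = (0.046808, 0.036327)
  [+3]  conj(Y_{5,3})(Ω₁) = (0.002393, 0.038836) ; Y_{5,3}(Ω₂) = (-0.033502, 0.019150) ; Δ = (-0.000824, -0.001255)
  [+4]  conj(Y_{5,4})(Ω₁) = (-0.396907, 0.032637) ; Y_{5,4}(Ω₂) = (0.000881, 0.005172) ; Δ = (-0.000519, -0.002024)
  [+5]  conj(Y_{5,5})(Ω₁) = (-0.033892, -0.329317) ; Y_{5,5}(Ω₂) = (0.000415, 0.000076) ; Δ = (0.000011, -0.000139)
Total Σ_m = (0.051761, -0.000000). Multiply by 1.142397: (0.059131, -0.000000). P_5(cos γ) = 0.059131

0.059131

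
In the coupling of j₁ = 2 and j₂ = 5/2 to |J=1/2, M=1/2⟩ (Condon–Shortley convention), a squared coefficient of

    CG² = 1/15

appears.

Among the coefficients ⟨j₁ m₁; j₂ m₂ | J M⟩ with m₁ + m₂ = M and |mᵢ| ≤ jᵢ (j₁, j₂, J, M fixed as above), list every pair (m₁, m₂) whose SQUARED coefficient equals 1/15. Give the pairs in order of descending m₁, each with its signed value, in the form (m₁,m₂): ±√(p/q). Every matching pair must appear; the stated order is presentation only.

Admissible pairs with m₁+m₂ = M = 1/2: (-2,5/2), (-1,3/2), (0,1/2), (1,-1/2), (2,-3/2)
  (m₁,m₂)=(2,-3/2): CG² = 1/15, CG = +√(1/15)   ← matches the target
  (m₁,m₂)=(1,-1/2): CG² = 2/15, CG = −√(2/15)
  (m₁,m₂)=(0,1/2): CG² = 1/5, CG = +√(1/5)
  (m₁,m₂)=(-1,3/2): CG² = 4/15, CG = −√(4/15)
  (m₁,m₂)=(-2,5/2): CG² = 1/3, CG = +√(1/3)
Pairs with CG² = 1/15: (2,-3/2): +√(1/15)

(2,-3/2): +√(1/15)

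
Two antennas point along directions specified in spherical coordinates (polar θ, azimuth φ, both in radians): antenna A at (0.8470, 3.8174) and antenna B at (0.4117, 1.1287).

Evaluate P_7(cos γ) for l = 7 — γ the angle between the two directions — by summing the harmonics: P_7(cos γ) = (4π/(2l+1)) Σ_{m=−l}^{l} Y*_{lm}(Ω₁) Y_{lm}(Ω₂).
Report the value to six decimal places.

-0.158152

Term-by-term m-sum for l=7 (normalisation 4π/15 = 0.837758):
  m=-7: (-0.00121 + 0.06630j) × (-0.00004 - 0.00082j) = 0.00005 - 0.00000j  (running Σ = 0.00005 - 0.00000j)
  m=-6: (-0.13402 - 0.17356j) × (0.00622 - 0.00331j) = -0.00141 - 0.00064j  (running Σ = -0.00135 - 0.00064j)
  m=-5: (0.39601 + 0.09584j) × (0.02996 + 0.02229j) = 0.00973 + 0.01170j  (running Σ = 0.00838 + 0.01106j)
  m=-4: (-0.37468 + 0.17564j) × (-0.02681 + 0.13390j) = -0.01347 - 0.05488j  (running Σ = -0.00510 - 0.04382j)
  m=-3: (0.03198 - 0.06511j) × (-0.33318 + 0.08313j) = -0.00524 + 0.02435j  (running Σ = -0.01034 - 0.01946j)
  m=-2: (-0.07258 - 0.32580j) × (-0.34181 - 0.41702j) = -0.11106 + 0.14163j  (running Σ = -0.12140 + 0.12216j)
  m=-1: (0.17974 + 0.14411j) × (0.14621 - 0.30888j) = 0.07079 - 0.03445j  (running Σ = -0.05061 + 0.08771j)
  m=0: (0.27335 + 0.00000j) × (-0.32032 + 0.00000j) = -0.08756 + 0.00000j  (running Σ = -0.13817 + 0.08771j)
  m=1: (-0.17974 + 0.14411j) × (-0.14621 - 0.30888j) = 0.07079 + 0.03445j  (running Σ = -0.06738 + 0.12216j)
  m=2: (-0.07258 + 0.32580j) × (-0.34181 + 0.41702j) = -0.11106 - 0.14163j  (running Σ = -0.17844 - 0.01946j)
  m=3: (-0.03198 - 0.06511j) × (0.33318 + 0.08313j) = -0.00524 - 0.02435j  (running Σ = -0.18368 - 0.04382j)
  m=4: (-0.37468 - 0.17564j) × (-0.02681 - 0.13390j) = -0.01347 + 0.05488j  (running Σ = -0.19716 + 0.01106j)
  m=5: (-0.39601 + 0.09584j) × (-0.02996 + 0.02229j) = 0.00973 - 0.01170j  (running Σ = -0.18743 - 0.00064j)
  m=6: (-0.13402 + 0.17356j) × (0.00622 + 0.00331j) = -0.00141 + 0.00064j  (running Σ = -0.18883 - 0.00000j)
  m=7: (0.00121 + 0.06630j) × (0.00004 - 0.00082j) = 0.00005 + 0.00000j  (running Σ = -0.18878 - 0.00000j)
Total Σ_m = -0.18878 - 0.00000j. Multiply by 0.837758: -0.15815 - 0.00000j. P_7(cos γ) = -0.158152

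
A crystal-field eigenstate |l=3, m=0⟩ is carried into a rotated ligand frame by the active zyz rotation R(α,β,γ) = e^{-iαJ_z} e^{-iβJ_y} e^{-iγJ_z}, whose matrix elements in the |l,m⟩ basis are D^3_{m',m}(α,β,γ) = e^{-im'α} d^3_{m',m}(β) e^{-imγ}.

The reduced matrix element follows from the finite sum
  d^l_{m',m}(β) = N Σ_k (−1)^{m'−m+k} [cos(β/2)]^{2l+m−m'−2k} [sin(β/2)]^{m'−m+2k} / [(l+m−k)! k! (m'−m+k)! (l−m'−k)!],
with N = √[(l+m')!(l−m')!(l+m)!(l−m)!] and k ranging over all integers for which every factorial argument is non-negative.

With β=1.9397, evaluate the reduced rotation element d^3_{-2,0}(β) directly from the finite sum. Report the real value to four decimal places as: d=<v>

d=-0.4296

d^3_{-2,0}(β=1.9397) via the finite sum:
With c≡cos(β/2)=0.565423 and s≡sin(β/2)=0.824801, N=[1·120·6·6]^{1/2}=65.726707
k∈{2,3} keeps every argument non-negative
  k=2: (−1)^0·65.7267/(12)·0.5654^4·0.8248^2 = +0.380850
  k=3: (−1)^1·65.7267/(12)·0.5654^2·0.8248^4 = -0.810409
d^3_{-2,0}(1.9397) = +0.380850 -0.810409 = -0.429560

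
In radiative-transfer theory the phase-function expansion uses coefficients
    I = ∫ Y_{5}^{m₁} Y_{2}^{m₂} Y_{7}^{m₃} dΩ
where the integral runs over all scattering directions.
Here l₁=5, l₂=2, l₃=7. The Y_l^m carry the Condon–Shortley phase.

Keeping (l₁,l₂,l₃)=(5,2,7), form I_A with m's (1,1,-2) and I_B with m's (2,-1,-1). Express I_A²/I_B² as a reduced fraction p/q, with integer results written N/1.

l's match ⇒ only the (l;m) 3-j factors differ between A and B.
A: triangle coeff Δ(5,2,7) = 1/15015; Σ_t [0,0]: t=0:+1/103680 = 1/103680; (3j)²=4/143 [(5 2 7; 1 1 -2)], sign=-1
B: triangle coeff Δ(5,2,7) = 1/15015; Σ_t [0,0]: t=0:+1/181440 = 1/181440; (3j)²=32/3003 [(5 2 7; 2 -1 -1)], sign=+1
I_A²/I_B² = (4/143)/(32/3003) = 21/8

21/8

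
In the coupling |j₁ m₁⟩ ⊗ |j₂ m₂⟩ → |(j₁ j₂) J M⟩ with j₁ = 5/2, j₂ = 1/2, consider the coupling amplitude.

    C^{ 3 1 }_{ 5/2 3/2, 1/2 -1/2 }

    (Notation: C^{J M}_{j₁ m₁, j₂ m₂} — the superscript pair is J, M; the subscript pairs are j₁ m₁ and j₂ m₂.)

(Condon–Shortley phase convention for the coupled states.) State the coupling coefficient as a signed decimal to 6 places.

j₁+j₂−J=0  J+j₁−j₂=5  J−j₁+j₂=1  j₁+j₂+J+1=7
(j₁±m₁, j₂±m₂, J±M) = (4,1,0,1,4,2)
P² = 192
sum k=0..0:
  [0] +1/24 = 1/24
S = 1/24
C² = P²·S² = 1/3 ; C = +0.577350

+√(1/3) ≈ +0.577350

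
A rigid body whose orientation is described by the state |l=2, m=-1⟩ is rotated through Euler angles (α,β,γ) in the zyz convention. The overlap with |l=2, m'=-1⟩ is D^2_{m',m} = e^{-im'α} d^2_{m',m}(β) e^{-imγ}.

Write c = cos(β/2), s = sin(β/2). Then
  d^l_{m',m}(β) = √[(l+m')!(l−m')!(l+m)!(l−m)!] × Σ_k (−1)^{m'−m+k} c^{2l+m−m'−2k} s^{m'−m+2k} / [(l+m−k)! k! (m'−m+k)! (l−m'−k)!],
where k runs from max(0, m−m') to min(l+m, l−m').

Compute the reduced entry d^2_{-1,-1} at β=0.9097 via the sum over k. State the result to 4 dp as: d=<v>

d=0.1840

d^2_{-1,-1}(β=0.9097) via the finite sum:
Half-angle: c=0.898327, s=0.439328. N=√(1·6·1·6)=6.000000
k∈{0,1} keeps every argument non-negative
  k=0: (−1)^0·6.0000/(6)·0.8983^4·0.4393^0 = +0.651235
  k=1: (−1)^1·6.0000/(2)·0.8983^2·0.4393^2 = -0.467269
d^2_{-1,-1}(0.9097) = +0.651235 -0.467269 = +0.183966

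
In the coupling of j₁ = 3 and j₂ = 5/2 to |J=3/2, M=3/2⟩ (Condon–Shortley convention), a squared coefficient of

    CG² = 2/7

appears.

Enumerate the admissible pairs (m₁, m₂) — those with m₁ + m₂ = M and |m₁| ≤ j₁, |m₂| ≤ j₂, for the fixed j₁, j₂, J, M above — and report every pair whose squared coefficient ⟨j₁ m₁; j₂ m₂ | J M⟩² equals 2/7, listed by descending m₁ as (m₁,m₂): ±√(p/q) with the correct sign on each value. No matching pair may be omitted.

Admissible pairs with m₁+m₂ = M = 3/2: (-1,5/2), (0,3/2), (1,1/2), (2,-1/2), (3,-3/2)
  (m₁,m₂)=(3,-3/2): CG² = 3/14, CG = +√(3/14)
  (m₁,m₂)=(2,-1/2): CG² = 2/7, CG = −√(2/7)   ← matches the target
  (m₁,m₂)=(1,1/2): CG² = 9/35, CG = +√(9/35)
  (m₁,m₂)=(0,3/2): CG² = 6/35, CG = −√(6/35)
  (m₁,m₂)=(-1,5/2): CG² = 1/14, CG = +√(1/14)
Pairs with CG² = 2/7: (2,-1/2): −√(2/7)

(2,-1/2): −√(2/7)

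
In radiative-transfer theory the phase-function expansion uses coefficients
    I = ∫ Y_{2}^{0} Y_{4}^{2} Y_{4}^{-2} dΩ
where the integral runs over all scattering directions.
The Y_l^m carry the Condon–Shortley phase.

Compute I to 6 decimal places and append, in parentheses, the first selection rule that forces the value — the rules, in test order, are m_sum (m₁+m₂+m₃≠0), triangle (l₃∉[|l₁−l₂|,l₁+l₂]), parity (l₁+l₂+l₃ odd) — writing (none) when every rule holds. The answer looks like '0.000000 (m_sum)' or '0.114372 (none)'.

m-sum 0 ✓  L=10 even ✓  2≤4≤6 ✓
Π(2lᵢ+1) = 5×9×9 = 405
triangle coeff Δ(2,4,4) = 1/13860
Σ_t [0,2]: t=0:+1/192 t=1:−1/36 t=2:+1/192 = -5/288
(3j)²=20/693 [(2 4 4; 0 0 0)], sign=-1
Σ_t [0,2]: t=0:+1/2880 t=1:−1/120 t=2:+1/192 = -1/360
(3j)²=16/3465 [(2 4 4; 0 2 -2)], sign=-1
⇒ 4πI² = 320/5929
I = (+1)√(320/5929/(4π)) = 0.06553591
No selection rule forces the value: the integral is nonzero (none).

0.065536 (none)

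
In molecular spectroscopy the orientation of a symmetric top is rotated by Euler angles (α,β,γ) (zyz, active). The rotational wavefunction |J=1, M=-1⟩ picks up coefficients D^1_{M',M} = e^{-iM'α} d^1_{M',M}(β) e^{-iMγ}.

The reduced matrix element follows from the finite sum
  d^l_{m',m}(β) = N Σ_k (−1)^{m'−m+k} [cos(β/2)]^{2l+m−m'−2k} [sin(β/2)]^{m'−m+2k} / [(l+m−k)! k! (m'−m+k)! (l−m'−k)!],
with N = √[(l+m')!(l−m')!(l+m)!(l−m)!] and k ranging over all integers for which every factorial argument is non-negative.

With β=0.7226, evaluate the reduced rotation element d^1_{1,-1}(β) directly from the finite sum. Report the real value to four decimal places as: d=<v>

d=0.1250

d^1_{1,-1}(β=0.7226) via the finite sum:
Half-angle: c=0.935438, s=0.353491. N=√(2·1·1·2)=2.000000
Admissible k: 0..0 (factorial args all ≥0)
  k=0: (−1)^2·2.0000/(2)·0.9354^0·0.3535^2 = +0.124956
d^1_{1,-1}(0.7226) = +0.124956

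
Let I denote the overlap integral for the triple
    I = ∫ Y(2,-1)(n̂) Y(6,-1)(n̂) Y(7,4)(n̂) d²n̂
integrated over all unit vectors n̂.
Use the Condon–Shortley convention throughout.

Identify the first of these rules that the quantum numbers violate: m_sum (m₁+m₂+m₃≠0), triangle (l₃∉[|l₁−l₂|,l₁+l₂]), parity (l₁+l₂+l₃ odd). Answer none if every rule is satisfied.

m_sum

azimuthal sum: -1 − 1 + 4 = 2  ✗
4 ≤ 7 ≤ 8 (triangle on l)
L = 2 + 6 + 7 = 15 (odd)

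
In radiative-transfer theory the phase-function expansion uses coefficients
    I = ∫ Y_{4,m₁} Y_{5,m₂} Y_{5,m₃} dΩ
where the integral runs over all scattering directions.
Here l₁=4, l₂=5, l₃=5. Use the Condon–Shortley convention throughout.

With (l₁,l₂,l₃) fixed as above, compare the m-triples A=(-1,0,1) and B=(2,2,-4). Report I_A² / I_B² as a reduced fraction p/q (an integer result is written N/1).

1/5

l's match ⇒ only the (l;m) 3-j factors differ between A and B.
A: triangle coeff Δ(4,5,5) = 1/3153150; Σ_t [1,4]: t=1:−1/6912 t=2:+1/864 t=3:−1/1152 t=4:+1/17280 = 7/34560; (3j)²=1/429 [(4 5 5; -1 0 1)], sign=+1
B: triangle coeff Δ(4,5,5) = 1/3153150; Σ_t [1,2]: t=1:−1/25920 t=2:+1/11520 = 1/20736; (3j)²=5/429 [(4 5 5; 2 2 -4)], sign=-1
I_A²/I_B² = (1/429)/(5/429) = 1/5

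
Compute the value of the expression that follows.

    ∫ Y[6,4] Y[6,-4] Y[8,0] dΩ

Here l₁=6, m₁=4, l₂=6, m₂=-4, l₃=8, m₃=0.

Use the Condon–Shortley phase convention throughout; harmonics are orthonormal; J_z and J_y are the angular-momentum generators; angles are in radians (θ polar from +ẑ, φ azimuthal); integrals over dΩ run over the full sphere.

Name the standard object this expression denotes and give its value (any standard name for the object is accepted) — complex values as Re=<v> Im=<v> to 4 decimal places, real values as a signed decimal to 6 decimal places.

Gaunt coefficient, +0.145675

This is a Gaunt coefficient — the integral of a triple product of spherical harmonics over the sphere.
Checks pass: Σm=0; 20 even; l₃=8∈[0,12].
(2·6+1)(2·6+1)(2·8+1) = 2873
Δ: 4! 8! 8! / 21! → 1/1309458150
sum: t=0:+1/49766400 t=1:−1/3110400 t=2:+1/1327104 t=3:−1/3110400 t=4:+1/49766400 = 1/6635520
3j²(6 6 8; 0 0 0) = Δ·Π!·Σ² = 350/46189  (sign +1)
sum: t=0:+1/49766400 t=1:−1/152409600 t=2:+1/6502809600 = 89/6502809600
3j²(6 6 8; 4 -4 0) = Δ·Π!·Σ² = 7921/646646  (sign +1)
combine: 4πI² = 2873·350/46189·7921/646646 = 198025/742577
take √, sign +1: I = 0.14567477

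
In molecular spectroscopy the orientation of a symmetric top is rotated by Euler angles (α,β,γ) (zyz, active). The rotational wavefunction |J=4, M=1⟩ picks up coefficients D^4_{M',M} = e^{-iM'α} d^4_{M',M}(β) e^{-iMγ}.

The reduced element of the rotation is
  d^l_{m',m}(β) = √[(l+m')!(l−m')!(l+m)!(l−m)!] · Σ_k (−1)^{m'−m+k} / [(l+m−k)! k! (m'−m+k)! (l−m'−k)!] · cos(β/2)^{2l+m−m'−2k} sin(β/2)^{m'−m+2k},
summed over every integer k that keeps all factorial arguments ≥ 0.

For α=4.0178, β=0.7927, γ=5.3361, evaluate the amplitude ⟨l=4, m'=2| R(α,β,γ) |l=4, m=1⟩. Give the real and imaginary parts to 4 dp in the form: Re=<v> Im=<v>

Re=-0.1461 Im=0.1521

First d^4_{2,1}(β=0.7927), then the phase factors e^{-i(2)α} and e^{-i(1)γ}:
With c≡cos(β/2)=0.922476 and s≡sin(β/2)=0.386054, N=[720·2·120·6]^{1/2}=1018.233765
The bounds max(0,m−m')=0 and min(l+m,l−m')=2 give 3 terms
  k=0: (−1)^1·1018.2338/(240)·0.9225^7·0.3861^1 = -0.931045
  k=1: (−1)^2·1018.2338/(48)·0.9225^5·0.3861^3 = +0.815316
  k=2: (−1)^3·1018.2338/(72)·0.9225^3·0.3861^5 = -0.095196
d^4_{2,1}(0.7927) = -0.931045 +0.815316 -0.095196 = -0.210925
Attach z-rotation phases: D = e^{-i(2)(4.0178)}·(-0.210925)·e^{-i(1)(5.3361)} = -0.146144+0.152089i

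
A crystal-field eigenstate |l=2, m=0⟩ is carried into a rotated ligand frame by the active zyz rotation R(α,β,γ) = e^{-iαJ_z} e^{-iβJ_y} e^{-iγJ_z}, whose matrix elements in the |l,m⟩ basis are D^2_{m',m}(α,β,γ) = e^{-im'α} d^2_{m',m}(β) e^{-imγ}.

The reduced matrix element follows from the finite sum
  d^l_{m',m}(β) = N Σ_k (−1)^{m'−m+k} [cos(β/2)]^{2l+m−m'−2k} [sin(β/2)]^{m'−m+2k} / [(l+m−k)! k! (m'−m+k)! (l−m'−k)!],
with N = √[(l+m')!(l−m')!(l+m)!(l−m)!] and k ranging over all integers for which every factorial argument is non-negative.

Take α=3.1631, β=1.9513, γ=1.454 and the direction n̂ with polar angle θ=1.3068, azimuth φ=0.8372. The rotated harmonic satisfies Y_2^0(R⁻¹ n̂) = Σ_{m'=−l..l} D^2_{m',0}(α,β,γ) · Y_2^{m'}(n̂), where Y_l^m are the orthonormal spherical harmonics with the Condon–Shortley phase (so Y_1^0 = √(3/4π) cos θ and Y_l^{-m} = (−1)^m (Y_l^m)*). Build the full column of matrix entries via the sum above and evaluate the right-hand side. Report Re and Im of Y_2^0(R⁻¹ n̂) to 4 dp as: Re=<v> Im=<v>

Need the full column D^2_{m',0} for m'=−2..2 at α=3.1631, β=1.9513, γ=1.4540.
cos(β/2)=0.560630, sin(β/2)=0.828066
d^2_{-2,0}: single k=2 term ⇒ +0.527908;  D = +0.527420+0.022701i
d^2_{-1,0}: k∈[1..2] ⇒ +0.357412 -0.779736 = -0.422323;  D = +0.422226+0.009082i
d^2_{0,0}: k∈[0..2] ⇒ +0.098788 -0.862071 +0.470176 = -0.293106;  D = -0.293106+0.000000i
d^2_{1,0}: k∈[0..1] ⇒ -0.357412 +0.779736 = +0.422323;  D = -0.422226+0.009082i
d^2_{2,0}: single k=0 term ⇒ +0.527908;  D = +0.527420-0.022701i
Y_2^{m'}(θ=1.3068,φ=0.8372) and Σ D·Y over m':
  (+0.5274+0.0227i)·(-0.0372-0.3580i)  (+0.4222+0.0091i)·(+0.1303-0.1445i)  (-0.2931+0.0000i)·(-0.2510+0.0000i)  (-0.4222+0.0091i)·(-0.1303-0.1445i)  (+0.5274-0.0227i)·(-0.0372+0.3580i)
Y_2^0(R⁻¹ n̂) = +0.163201+0.000000i

Re=0.1632 Im=0.0000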